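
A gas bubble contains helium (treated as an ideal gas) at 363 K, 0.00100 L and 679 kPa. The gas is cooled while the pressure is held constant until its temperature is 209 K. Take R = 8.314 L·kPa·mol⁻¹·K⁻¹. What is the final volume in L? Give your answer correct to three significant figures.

V₂ ≈ 0.000576 L

Isobaric, so V/T is constant: P₂ = P₁; V₂ = V₁·(T₂/T₁) = 0.0005758 L.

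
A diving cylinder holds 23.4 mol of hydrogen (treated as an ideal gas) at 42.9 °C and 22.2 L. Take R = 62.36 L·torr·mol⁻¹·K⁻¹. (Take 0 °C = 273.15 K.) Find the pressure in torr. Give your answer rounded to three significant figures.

P ≈ 2.08e+04 torr

Convert: T = 316.05 K.
PV = nRT ⇒ P = nRT/V = (23.4 × 62.36 × 316.05) / 22.2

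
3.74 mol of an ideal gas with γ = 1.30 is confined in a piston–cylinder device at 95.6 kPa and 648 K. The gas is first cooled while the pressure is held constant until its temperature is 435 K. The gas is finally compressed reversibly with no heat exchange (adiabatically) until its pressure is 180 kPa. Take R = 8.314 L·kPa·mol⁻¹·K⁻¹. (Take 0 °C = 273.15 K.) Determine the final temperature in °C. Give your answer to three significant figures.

T₃ ≈ 230 °C

From PV = nRT: V₁ = nRT₁/P₁ = 210.8 L.
P constant ⇒ V ∝ T: P₂ = P₁; V₂ = V₁·(T₂/T₁) = 141.5 L.
Adiabatic (γ = 1.30), T V^(γ−1) and P V^γ constant: T₃ = T₂·(P₃/P₂)^((γ−1)/γ) = 503.4 K; V₃ = V₂·(P₂/P₃)^(1/γ) = 86.96 L.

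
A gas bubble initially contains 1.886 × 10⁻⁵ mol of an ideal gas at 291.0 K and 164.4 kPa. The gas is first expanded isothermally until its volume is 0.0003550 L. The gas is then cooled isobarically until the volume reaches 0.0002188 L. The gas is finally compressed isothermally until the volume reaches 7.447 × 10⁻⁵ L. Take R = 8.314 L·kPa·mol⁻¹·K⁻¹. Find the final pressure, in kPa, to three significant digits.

P₄ ≈ 378 kPa

From PV = nRT: V₁ = nRT₁/P₁ = 0.0002776 L.
Isothermal, so P V is constant: T₂ = T₁; P₂ = P₁·(V₁/V₂) = 128.5 kPa.
Isobaric, so V/T is constant: P₃ = P₂; T₃ = T₂·(V₃/V₂) = 179.4 K.
T constant ⇒ Boyle's law P V = const: T₄ = T₃; P₄ = P₃·(V₃/V₄) = 377.6 kPa.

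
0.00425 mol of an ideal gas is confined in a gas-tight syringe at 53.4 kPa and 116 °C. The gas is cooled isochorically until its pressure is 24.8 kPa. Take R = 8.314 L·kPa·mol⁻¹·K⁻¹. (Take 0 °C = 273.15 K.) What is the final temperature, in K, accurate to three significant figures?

T₂ ≈ 181 K

Convert: T₁ = 389.1 K.
From PV = nRT: V₁ = nRT₁/P₁ = 0.2575 L.
Isochoric, so P/T is constant: V₂ = V₁; T₂ = T₁·(P₂/P₁) = 180.7 K.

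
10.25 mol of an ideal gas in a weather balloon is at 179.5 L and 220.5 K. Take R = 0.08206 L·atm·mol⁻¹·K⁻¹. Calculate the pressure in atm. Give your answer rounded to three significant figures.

P ≈ 1.03 atm

PV = nRT ⇒ P = nRT/V = (10.25 × 0.08206 × 220.5) / 179.5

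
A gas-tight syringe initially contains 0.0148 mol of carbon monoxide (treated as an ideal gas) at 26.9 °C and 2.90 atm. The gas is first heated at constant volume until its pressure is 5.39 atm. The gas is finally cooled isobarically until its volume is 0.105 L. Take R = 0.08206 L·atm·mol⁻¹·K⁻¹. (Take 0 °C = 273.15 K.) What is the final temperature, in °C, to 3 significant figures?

Convert: T₁ = 300.0 K.
From PV = nRT: V₁ = nRT₁/P₁ = 0.1257 L.
V constant ⇒ P ∝ T: V₂ = V₁; T₂ = T₁·(P₂/P₁) = 557.7 K.
Isobaric, so V/T is constant: P₃ = P₂; T₃ = T₂·(V₃/V₂) = 466.0 K.

T₃ ≈ 193 °C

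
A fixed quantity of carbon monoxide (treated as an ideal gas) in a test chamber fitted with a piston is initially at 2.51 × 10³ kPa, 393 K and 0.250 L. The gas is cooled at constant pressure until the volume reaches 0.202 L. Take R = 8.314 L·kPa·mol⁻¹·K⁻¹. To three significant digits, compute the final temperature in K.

Isobaric, so V/T is constant: P₂ = P₁; T₂ = T₁·(V₂/V₁) = 317.5 K.

T₂ ≈ 318 K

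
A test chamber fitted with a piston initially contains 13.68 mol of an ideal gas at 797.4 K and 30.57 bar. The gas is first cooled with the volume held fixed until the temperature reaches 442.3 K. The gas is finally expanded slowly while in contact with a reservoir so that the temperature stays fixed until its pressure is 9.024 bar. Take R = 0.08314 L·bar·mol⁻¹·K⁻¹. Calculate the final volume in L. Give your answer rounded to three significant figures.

From PV = nRT: V₁ = nRT₁/P₁ = 29.67 L.
Isochoric, so P/T is constant: V₂ = V₁; P₂ = P₁·(T₂/T₁) = 16.96 bar.
Isothermal, so P V is constant: T₃ = T₂; V₃ = V₂·(P₂/P₃) = 55.75 L.

V₃ ≈ 55.7 L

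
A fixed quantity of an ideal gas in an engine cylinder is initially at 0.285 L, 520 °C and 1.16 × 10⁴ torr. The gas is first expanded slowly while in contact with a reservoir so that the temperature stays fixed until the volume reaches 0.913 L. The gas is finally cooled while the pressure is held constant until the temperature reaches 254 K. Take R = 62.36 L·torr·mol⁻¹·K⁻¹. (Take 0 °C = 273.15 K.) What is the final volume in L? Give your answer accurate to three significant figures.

V₃ ≈ 0.292 L

Convert: T₁ = 793.1 K.
T constant ⇒ Boyle's law P V = const: T₂ = T₁; P₂ = P₁·(V₁/V₂) = 3621 torr.
Isobaric, so V/T is constant: P₃ = P₂; V₃ = V₂·(T₃/T₂) = 0.2924 L.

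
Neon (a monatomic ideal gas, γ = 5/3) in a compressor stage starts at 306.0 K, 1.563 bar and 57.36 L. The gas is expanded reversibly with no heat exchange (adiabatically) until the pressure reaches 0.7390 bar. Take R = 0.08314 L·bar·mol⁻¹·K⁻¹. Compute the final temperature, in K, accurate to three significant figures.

T₂ ≈ 227 K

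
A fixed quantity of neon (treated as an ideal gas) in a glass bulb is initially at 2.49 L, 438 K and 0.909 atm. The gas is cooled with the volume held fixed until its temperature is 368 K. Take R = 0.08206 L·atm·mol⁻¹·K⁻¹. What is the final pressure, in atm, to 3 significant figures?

V constant ⇒ P ∝ T: V₂ = V₁; P₂ = P₁·(T₂/T₁) = 0.7637 atm.

P₂ ≈ 0.764 atm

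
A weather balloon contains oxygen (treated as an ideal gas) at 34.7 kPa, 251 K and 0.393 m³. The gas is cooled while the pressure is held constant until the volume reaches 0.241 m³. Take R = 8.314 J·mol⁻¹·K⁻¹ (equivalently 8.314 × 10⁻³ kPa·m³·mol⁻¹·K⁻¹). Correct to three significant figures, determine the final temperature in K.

T₂ ≈ 154 K

Isobaric, so V/T is constant: P₂ = P₁; T₂ = T₁·(V₂/V₁) = 153.9 K.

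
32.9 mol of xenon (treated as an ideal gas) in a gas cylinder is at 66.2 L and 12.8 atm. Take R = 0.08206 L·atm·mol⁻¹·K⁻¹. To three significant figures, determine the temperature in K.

PV = nRT ⇒ T = PV/(nR) = (12.8 × 66.2) / (32.9 × 0.08206)

T ≈ 314 K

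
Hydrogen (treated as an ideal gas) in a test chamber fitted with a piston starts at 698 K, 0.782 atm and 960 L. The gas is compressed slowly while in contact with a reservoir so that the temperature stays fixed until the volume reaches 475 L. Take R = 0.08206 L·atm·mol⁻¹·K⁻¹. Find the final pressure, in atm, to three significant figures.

T constant ⇒ Boyle's law P V = const: T₂ = T₁; P₂ = P₁·(V₁/V₂) = 1.580 atm.

P₂ ≈ 1.58 atm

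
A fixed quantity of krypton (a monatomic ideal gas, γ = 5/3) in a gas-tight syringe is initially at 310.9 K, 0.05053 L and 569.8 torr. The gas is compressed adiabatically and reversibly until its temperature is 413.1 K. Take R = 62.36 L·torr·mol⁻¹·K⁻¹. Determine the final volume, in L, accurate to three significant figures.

V₂ ≈ 0.0330 L

Adiabatic (γ = 5/3), T V^(γ−1) and P V^γ constant: P₂ = P₁·(T₂/T₁)^(γ/(γ−1)) = 1160 torr; V₂ = V₁·(T₁/T₂)^(1/(γ−1)) = 0.03299 L.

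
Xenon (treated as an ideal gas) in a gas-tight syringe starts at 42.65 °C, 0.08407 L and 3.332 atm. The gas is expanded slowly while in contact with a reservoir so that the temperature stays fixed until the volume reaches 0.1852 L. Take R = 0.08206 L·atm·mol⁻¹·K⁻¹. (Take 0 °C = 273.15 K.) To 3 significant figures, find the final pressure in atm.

Convert: T₁ = 315.8 K.
T constant ⇒ Boyle's law P V = const: T₂ = T₁; P₂ = P₁·(V₁/V₂) = 1.513 atm.

P₂ ≈ 1.51 atm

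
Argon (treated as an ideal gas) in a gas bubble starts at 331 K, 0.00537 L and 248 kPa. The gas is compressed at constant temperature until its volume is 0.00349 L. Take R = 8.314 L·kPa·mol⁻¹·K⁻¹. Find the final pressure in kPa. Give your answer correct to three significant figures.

Isothermal, so P V is constant: T₂ = T₁; P₂ = P₁·(V₁/V₂) = 381.6 kPa.

P₂ ≈ 382 kPa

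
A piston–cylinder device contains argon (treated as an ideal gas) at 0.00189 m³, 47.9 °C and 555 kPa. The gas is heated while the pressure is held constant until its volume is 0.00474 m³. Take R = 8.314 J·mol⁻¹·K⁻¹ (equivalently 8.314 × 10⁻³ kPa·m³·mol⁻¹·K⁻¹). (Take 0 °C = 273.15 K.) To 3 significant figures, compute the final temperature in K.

Convert: T₁ = 321.0 K.
Isobaric, so V/T is constant: P₂ = P₁; T₂ = T₁·(V₂/V₁) = 805.2 K.

T₂ ≈ 805 K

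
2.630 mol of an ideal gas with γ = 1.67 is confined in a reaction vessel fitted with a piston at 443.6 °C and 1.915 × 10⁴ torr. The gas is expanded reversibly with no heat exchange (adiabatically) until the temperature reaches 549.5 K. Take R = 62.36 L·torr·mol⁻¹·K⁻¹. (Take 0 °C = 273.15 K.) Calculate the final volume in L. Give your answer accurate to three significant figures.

V₂ ≈ 9.13 L

Convert: T₁ = 716.8 K.
From PV = nRT: V₁ = nRT₁/P₁ = 6.138 L.
Adiabatic (γ = 1.67), T V^(γ−1) and P V^γ constant: P₂ = P₁·(T₂/T₁)^(γ/(γ−1)) = 9875 torr; V₂ = V₁·(T₁/T₂)^(1/(γ−1)) = 9.126 L.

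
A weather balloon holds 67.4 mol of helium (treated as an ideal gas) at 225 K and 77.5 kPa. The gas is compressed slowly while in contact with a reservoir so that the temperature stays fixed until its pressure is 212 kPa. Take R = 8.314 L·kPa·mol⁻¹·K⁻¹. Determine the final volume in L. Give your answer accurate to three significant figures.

V₂ ≈ 595 L

From PV = nRT: V₁ = nRT₁/P₁ = 1627 L.
T constant ⇒ Boyle's law P V = const: T₂ = T₁; V₂ = V₁·(P₁/P₂) = 594.7 L.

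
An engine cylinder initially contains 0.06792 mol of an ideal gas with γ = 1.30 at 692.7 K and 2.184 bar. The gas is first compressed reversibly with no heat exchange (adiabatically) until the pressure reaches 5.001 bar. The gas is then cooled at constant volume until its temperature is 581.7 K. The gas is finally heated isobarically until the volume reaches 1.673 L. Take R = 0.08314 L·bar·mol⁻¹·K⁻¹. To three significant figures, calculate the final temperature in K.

T₄ ≈ 1.03e+03 K

From PV = nRT: V₁ = nRT₁/P₁ = 1.791 L.
Adiabatic (γ = 1.30), T V^(γ−1) and P V^γ constant: T₂ = T₁·(P₂/P₁)^((γ−1)/γ) = 838.6 K; V₂ = V₁·(P₁/P₂)^(1/γ) = 0.9470 L.
V constant ⇒ P ∝ T: V₃ = V₂; P₃ = P₂·(T₃/T₂) = 3.469 bar.
Isobaric, so V/T is constant: P₄ = P₃; T₄ = T₃·(V₄/V₃) = 1028 K.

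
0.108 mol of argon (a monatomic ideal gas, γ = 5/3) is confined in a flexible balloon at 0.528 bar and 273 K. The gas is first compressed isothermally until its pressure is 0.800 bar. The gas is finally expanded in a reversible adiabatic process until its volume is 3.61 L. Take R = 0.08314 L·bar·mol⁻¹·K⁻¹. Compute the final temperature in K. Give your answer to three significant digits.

From PV = nRT: V₁ = nRT₁/P₁ = 4.643 L.
T constant ⇒ Boyle's law P V = const: T₂ = T₁; V₂ = V₁·(P₁/P₂) = 3.064 L.
Reversible adiabatic, γ = 5/3: T₃ = T₂·(V₂/V₃)^(γ−1) = 244.7 K; P₃ = P₂·(V₂/V₃)^γ = 0.6087 bar.

T₃ ≈ 245 K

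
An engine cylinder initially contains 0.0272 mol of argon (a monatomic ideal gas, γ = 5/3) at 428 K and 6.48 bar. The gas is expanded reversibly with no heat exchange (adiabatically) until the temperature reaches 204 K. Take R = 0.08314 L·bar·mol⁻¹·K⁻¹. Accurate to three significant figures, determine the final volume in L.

V₂ ≈ 0.454 L

From PV = nRT: V₁ = nRT₁/P₁ = 0.1494 L.
Adiabatic (γ = 5/3), T V^(γ−1) and P V^γ constant: P₂ = P₁·(T₂/T₁)^(γ/(γ−1)) = 1.016 bar; V₂ = V₁·(T₁/T₂)^(1/(γ−1)) = 0.4539 L.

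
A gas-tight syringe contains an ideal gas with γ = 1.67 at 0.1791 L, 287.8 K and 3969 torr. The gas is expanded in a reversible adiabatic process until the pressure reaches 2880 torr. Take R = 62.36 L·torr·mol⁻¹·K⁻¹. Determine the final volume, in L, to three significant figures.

V₂ ≈ 0.217 L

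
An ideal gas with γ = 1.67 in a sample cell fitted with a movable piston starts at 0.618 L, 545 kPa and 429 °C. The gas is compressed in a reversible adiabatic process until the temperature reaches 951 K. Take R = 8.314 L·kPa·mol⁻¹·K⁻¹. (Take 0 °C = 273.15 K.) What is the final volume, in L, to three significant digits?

V₂ ≈ 0.393 L

Convert: T₁ = 702.1 K.
Adiabatic (γ = 1.67), T V^(γ−1) and P V^γ constant: P₂ = P₁·(T₂/T₁)^(γ/(γ−1)) = 1161 kPa; V₂ = V₁·(T₁/T₂)^(1/(γ−1)) = 0.3930 L.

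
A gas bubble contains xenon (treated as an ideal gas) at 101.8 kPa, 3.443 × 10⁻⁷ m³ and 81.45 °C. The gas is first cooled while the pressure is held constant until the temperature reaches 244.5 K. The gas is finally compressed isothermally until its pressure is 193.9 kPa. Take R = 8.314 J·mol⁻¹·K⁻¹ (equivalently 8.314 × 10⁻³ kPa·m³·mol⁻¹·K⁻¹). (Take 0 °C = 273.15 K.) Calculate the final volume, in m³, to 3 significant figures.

V₃ ≈ 1.25e-07 m³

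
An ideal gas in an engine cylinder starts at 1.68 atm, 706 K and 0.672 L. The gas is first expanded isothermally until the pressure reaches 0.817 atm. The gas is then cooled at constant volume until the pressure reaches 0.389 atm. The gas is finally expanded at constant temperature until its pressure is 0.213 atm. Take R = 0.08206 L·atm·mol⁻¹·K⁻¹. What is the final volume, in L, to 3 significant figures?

T constant ⇒ Boyle's law P V = const: T₂ = T₁; V₂ = V₁·(P₁/P₂) = 1.382 L.
V constant ⇒ P ∝ T: V₃ = V₂; T₃ = T₂·(P₃/P₂) = 336.1 K.
T constant ⇒ Boyle's law P V = const: T₄ = T₃; V₄ = V₃·(P₃/P₄) = 2.524 L.

V₄ ≈ 2.52 L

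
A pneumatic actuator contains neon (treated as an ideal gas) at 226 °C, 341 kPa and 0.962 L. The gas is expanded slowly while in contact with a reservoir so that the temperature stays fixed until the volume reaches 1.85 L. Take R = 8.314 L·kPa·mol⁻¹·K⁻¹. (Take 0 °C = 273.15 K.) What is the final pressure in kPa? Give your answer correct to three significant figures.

Convert: T₁ = 499.1 K.
T constant ⇒ Boyle's law P V = const: T₂ = T₁; P₂ = P₁·(V₁/V₂) = 177.3 kPa.

P₂ ≈ 177 kPa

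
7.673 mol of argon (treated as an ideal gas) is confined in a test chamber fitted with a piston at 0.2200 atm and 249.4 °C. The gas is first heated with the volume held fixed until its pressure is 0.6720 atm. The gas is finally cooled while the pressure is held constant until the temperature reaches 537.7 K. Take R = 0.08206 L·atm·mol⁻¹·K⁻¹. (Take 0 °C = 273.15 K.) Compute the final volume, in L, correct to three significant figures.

Convert: T₁ = 522.5 K.
From PV = nRT: V₁ = nRT₁/P₁ = 1496 L.
V constant ⇒ P ∝ T: V₂ = V₁; T₂ = T₁·(P₂/P₁) = 1596 K.
Isobaric, so V/T is constant: P₃ = P₂; V₃ = V₂·(T₃/T₂) = 503.8 L.

V₃ ≈ 504 L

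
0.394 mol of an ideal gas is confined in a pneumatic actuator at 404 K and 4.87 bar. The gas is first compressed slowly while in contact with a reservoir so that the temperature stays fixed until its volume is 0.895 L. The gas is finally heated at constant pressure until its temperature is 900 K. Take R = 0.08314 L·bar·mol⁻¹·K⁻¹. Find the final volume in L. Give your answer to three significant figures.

V₃ ≈ 1.99 L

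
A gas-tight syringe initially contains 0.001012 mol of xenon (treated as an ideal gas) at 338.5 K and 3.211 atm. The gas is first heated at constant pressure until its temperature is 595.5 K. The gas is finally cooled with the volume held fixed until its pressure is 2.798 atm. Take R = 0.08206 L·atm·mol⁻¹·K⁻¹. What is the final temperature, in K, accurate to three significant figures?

From PV = nRT: V₁ = nRT₁/P₁ = 0.008754 L.
Isobaric, so V/T is constant: P₂ = P₁; V₂ = V₁·(T₂/T₁) = 0.01540 L.
Isochoric, so P/T is constant: V₃ = V₂; T₃ = T₂·(P₃/P₂) = 518.9 K.

T₃ ≈ 519 K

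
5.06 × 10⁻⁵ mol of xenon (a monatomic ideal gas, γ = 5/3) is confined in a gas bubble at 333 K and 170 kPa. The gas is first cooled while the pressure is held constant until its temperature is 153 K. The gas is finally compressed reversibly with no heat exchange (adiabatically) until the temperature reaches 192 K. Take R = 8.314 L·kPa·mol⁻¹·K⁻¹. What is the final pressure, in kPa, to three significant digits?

From PV = nRT: V₁ = nRT₁/P₁ = 0.0008241 L.
Isobaric, so V/T is constant: P₂ = P₁; V₂ = V₁·(T₂/T₁) = 0.0003786 L.
Reversible adiabatic, γ = 5/3: P₃ = P₂·(T₃/T₂)^(γ/(γ−1)) = 299.9 kPa; V₃ = V₂·(T₂/T₃)^(1/(γ−1)) = 0.0002693 L.

P₃ ≈ 300 kPa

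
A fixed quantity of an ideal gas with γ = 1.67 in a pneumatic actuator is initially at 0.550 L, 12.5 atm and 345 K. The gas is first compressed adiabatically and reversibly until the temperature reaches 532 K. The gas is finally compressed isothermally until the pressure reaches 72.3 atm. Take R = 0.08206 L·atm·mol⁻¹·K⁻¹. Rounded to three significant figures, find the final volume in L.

Adiabatic (γ = 1.67), T V^(γ−1) and P V^γ constant: P₂ = P₁·(T₂/T₁)^(γ/(γ−1)) = 36.79 atm; V₂ = V₁·(T₁/T₂)^(1/(γ−1)) = 0.2882 L.
T constant ⇒ Boyle's law P V = const: T₃ = T₂; V₃ = V₂·(P₂/P₃) = 0.1466 L.

V₃ ≈ 0.147 L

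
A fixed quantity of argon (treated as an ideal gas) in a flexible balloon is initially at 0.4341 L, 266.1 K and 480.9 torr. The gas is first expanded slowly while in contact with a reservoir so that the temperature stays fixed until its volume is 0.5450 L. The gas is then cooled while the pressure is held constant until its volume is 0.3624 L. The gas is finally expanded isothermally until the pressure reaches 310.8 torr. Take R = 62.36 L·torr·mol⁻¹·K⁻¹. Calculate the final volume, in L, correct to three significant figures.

Isothermal, so P V is constant: T₂ = T₁; P₂ = P₁·(V₁/V₂) = 383.0 torr.
P constant ⇒ V ∝ T: P₃ = P₂; T₃ = T₂·(V₃/V₂) = 176.9 K.
T constant ⇒ Boyle's law P V = const: T₄ = T₃; V₄ = V₃·(P₃/P₄) = 0.4466 L.

V₄ ≈ 0.447 L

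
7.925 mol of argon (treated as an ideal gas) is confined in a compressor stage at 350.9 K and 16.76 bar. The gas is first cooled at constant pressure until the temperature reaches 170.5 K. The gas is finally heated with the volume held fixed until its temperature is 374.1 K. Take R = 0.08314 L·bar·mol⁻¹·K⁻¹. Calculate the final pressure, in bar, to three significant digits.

From PV = nRT: V₁ = nRT₁/P₁ = 13.79 L.
Isobaric, so V/T is constant: P₂ = P₁; V₂ = V₁·(T₂/T₁) = 6.703 L.
Isochoric, so P/T is constant: V₃ = V₂; P₃ = P₂·(T₃/T₂) = 36.77 bar.

P₃ ≈ 36.8 bar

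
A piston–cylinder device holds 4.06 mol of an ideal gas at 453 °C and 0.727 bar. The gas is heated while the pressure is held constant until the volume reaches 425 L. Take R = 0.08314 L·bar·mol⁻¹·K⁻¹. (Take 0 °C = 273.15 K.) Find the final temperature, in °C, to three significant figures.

Convert: T₁ = 726.1 K.
From PV = nRT: V₁ = nRT₁/P₁ = 337.2 L.
P constant ⇒ V ∝ T: P₂ = P₁; T₂ = T₁·(V₂/V₁) = 915.4 K.

T₂ ≈ 642 °C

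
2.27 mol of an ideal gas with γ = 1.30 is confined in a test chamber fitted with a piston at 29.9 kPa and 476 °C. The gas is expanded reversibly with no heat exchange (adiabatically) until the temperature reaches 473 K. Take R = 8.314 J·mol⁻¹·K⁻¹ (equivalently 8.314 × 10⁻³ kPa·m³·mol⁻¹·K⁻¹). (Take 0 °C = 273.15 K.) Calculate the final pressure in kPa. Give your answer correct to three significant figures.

P₂ ≈ 4.08 kPa

Convert: T₁ = 749.1 K.
From PV = nRT: V₁ = nRT₁/P₁ = 0.4729 m³.
Reversible adiabatic, γ = 1.30: P₂ = P₁·(T₂/T₁)^(γ/(γ−1)) = 4.076 kPa; V₂ = V₁·(T₁/T₂)^(1/(γ−1)) = 2.190 m³.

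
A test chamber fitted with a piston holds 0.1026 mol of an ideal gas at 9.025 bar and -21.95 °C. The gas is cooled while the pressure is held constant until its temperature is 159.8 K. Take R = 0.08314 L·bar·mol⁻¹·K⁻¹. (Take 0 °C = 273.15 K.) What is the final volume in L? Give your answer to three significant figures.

V₂ ≈ 0.151 L

Convert: T₁ = 251.2 K.
From PV = nRT: V₁ = nRT₁/P₁ = 0.2374 L.
P constant ⇒ V ∝ T: P₂ = P₁; V₂ = V₁·(T₂/T₁) = 0.1510 L.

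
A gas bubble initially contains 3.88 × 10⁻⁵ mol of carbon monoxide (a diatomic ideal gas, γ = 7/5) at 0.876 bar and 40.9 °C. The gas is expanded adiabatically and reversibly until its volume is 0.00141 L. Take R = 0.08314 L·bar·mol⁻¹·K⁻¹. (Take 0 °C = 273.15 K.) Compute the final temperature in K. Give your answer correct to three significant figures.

T₂ ≈ 290 K

Convert: T₁ = 314.0 K.
From PV = nRT: V₁ = nRT₁/P₁ = 0.001156 L.
Reversible adiabatic, γ = 7/5: T₂ = T₁·(V₁/V₂)^(γ−1) = 290.1 K; P₂ = P₁·(V₁/V₂)^γ = 0.6637 bar.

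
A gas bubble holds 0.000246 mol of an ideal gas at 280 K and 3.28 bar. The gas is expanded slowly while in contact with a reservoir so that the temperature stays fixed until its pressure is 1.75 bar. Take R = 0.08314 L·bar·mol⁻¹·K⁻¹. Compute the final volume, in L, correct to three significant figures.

From PV = nRT: V₁ = nRT₁/P₁ = 0.001746 L.
Isothermal, so P V is constant: T₂ = T₁; V₂ = V₁·(P₁/P₂) = 0.003272 L.

V₂ ≈ 0.00327 L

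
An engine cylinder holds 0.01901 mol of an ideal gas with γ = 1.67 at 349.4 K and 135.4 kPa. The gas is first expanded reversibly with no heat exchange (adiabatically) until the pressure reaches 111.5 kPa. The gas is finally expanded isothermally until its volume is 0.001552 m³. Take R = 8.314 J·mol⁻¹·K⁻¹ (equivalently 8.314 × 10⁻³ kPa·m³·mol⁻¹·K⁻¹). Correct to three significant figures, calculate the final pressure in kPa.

P₃ ≈ 32.9 kPa

From PV = nRT: V₁ = nRT₁/P₁ = 0.0004078 m³.
Adiabatic (γ = 1.67), T V^(γ−1) and P V^γ constant: T₂ = T₁·(P₂/P₁)^((γ−1)/γ) = 323.2 K; V₂ = V₁·(P₁/P₂)^(1/γ) = 0.0004581 m³.
T constant ⇒ Boyle's law P V = const: T₃ = T₂; P₃ = P₂·(V₂/V₃) = 32.91 kPa.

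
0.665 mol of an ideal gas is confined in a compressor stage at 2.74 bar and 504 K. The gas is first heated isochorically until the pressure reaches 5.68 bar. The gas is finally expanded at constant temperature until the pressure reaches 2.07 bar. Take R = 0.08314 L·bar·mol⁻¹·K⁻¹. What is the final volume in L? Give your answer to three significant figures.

From PV = nRT: V₁ = nRT₁/P₁ = 10.17 L.
V constant ⇒ P ∝ T: V₂ = V₁; T₂ = T₁·(P₂/P₁) = 1045 K.
T constant ⇒ Boyle's law P V = const: T₃ = T₂; V₃ = V₂·(P₂/P₃) = 27.91 L.

V₃ ≈ 27.9 L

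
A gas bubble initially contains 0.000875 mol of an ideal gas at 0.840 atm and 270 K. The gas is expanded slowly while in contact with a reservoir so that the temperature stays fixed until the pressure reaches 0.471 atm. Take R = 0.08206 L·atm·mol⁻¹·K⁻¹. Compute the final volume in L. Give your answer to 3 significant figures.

V₂ ≈ 0.0412 L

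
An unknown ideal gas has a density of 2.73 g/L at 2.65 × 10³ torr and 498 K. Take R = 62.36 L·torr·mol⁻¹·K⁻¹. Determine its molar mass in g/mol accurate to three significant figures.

ρ = PM/(RT) ⇒ M = ρRT/P = (2.73 × 62.36 × 498.0) / 2.65e+03

M ≈ 32.0 g/mol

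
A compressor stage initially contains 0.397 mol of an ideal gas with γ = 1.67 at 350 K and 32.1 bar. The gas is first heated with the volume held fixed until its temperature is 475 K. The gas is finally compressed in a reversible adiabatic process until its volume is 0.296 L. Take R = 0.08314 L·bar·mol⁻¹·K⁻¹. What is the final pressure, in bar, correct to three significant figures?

P₃ ≈ 60.4 bar

From PV = nRT: V₁ = nRT₁/P₁ = 0.3599 L.
Isochoric, so P/T is constant: V₂ = V₁; P₂ = P₁·(T₂/T₁) = 43.56 bar.
Adiabatic (γ = 1.67), T V^(γ−1) and P V^γ constant: T₃ = T₂·(V₂/V₃)^(γ−1) = 541.4 K; P₃ = P₂·(V₂/V₃)^γ = 60.38 bar.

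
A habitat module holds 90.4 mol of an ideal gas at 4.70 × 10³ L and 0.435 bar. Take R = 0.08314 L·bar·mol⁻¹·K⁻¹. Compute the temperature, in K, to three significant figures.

T ≈ 272 K

PV = nRT ⇒ T = PV/(nR) = (0.435 × 4.70e+03) / (90.4 × 0.08314)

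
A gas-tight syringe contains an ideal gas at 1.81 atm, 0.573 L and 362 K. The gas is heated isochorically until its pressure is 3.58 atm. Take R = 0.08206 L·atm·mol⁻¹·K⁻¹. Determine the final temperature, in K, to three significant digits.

T₂ ≈ 716 K

V constant ⇒ P ∝ T: V₂ = V₁; T₂ = T₁·(P₂/P₁) = 716.0 K.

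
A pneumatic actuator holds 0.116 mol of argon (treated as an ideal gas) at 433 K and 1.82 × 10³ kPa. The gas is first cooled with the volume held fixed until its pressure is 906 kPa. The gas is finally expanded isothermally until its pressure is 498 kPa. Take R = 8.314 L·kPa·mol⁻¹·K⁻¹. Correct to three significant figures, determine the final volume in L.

From PV = nRT: V₁ = nRT₁/P₁ = 0.2294 L.
V constant ⇒ P ∝ T: V₂ = V₁; T₂ = T₁·(P₂/P₁) = 215.5 K.
Isothermal, so P V is constant: T₃ = T₂; V₃ = V₂·(P₂/P₃) = 0.4174 L.

V₃ ≈ 0.417 L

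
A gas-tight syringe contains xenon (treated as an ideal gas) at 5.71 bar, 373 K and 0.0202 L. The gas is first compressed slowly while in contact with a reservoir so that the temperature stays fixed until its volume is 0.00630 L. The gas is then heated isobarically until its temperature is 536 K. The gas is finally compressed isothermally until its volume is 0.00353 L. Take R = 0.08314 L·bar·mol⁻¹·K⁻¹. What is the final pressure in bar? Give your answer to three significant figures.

P₄ ≈ 47.0 bar

Isothermal, so P V is constant: T₂ = T₁; P₂ = P₁·(V₁/V₂) = 18.31 bar.
P constant ⇒ V ∝ T: P₃ = P₂; V₃ = V₂·(T₃/T₂) = 0.009053 L.
T constant ⇒ Boyle's law P V = const: T₄ = T₃; P₄ = P₃·(V₃/V₄) = 46.95 bar.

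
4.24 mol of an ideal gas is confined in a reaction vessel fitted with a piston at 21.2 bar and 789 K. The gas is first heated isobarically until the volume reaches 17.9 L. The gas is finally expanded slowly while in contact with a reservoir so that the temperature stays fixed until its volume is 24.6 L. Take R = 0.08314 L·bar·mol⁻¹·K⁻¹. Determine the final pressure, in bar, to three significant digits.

From PV = nRT: V₁ = nRT₁/P₁ = 13.12 L.
Isobaric, so V/T is constant: P₂ = P₁; T₂ = T₁·(V₂/V₁) = 1076 K.
Isothermal, so P V is constant: T₃ = T₂; P₃ = P₂·(V₂/V₃) = 15.43 bar.

P₃ ≈ 15.4 bar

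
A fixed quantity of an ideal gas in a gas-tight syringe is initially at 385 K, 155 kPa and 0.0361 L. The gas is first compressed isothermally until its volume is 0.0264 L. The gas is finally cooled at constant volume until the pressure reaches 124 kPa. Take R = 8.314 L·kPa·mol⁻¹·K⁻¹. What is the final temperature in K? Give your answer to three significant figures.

T₃ ≈ 225 K

T constant ⇒ Boyle's law P V = const: T₂ = T₁; P₂ = P₁·(V₁/V₂) = 212.0 kPa.
Isochoric, so P/T is constant: V₃ = V₂; T₃ = T₂·(P₃/P₂) = 225.2 K.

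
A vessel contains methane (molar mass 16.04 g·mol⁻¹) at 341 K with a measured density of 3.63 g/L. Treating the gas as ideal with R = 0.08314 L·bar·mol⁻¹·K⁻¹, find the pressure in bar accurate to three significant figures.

ρ = PM/(RT) ⇒ P = ρRT/M = (3.63 × 0.08314 × 341.0) / 16.04

P ≈ 6.42 bar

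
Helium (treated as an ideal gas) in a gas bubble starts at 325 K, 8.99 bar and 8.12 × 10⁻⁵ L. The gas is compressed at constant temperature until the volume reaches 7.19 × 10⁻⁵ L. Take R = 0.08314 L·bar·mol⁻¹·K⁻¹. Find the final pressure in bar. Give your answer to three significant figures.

P₂ ≈ 10.2 bar

Isothermal, so P V is constant: T₂ = T₁; P₂ = P₁·(V₁/V₂) = 10.15 bar.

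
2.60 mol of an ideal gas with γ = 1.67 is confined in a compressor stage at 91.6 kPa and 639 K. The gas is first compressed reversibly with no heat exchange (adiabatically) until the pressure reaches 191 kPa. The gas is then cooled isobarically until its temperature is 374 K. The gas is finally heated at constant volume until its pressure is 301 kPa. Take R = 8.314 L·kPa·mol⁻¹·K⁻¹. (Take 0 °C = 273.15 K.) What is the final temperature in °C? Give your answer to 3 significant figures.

T₄ ≈ 316 °C

From PV = nRT: V₁ = nRT₁/P₁ = 150.8 L.
Reversible adiabatic, γ = 1.67: T₂ = T₁·(P₂/P₁)^((γ−1)/γ) = 858.1 K; V₂ = V₁·(P₁/P₂)^(1/γ) = 97.12 L.
P constant ⇒ V ∝ T: P₃ = P₂; V₃ = V₂·(T₃/T₂) = 42.33 L.
V constant ⇒ P ∝ T: V₄ = V₃; T₄ = T₃·(P₄/P₃) = 589.4 K.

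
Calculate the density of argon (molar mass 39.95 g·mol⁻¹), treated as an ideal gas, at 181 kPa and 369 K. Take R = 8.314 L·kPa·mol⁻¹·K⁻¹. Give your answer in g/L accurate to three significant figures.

ρ = PM/(RT) = (181 × 39.95) / (8.314 × 369.0)

ρ ≈ 2.36 g/L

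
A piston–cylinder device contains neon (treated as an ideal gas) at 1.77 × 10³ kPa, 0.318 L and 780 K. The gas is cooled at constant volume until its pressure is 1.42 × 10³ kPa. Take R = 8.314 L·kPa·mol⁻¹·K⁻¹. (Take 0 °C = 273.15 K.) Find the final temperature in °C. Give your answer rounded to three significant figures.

V constant ⇒ P ∝ T: V₂ = V₁; T₂ = T₁·(P₂/P₁) = 625.8 K.

T₂ ≈ 353 °C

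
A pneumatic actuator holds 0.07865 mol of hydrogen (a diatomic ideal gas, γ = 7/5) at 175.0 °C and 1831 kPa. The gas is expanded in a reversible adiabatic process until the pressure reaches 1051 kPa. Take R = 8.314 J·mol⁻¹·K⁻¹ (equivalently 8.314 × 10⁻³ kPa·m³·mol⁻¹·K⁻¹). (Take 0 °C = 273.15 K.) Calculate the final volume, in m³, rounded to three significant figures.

V₂ ≈ 0.000238 m³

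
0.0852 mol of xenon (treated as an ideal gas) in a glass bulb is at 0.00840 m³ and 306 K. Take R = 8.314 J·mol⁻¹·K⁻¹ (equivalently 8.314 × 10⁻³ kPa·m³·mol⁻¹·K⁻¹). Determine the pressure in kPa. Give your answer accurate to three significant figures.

PV = nRT ⇒ P = nRT/V = (0.0852 × 8.314 × 10⁻³ × 306) / 0.00840

P ≈ 25.8 kPa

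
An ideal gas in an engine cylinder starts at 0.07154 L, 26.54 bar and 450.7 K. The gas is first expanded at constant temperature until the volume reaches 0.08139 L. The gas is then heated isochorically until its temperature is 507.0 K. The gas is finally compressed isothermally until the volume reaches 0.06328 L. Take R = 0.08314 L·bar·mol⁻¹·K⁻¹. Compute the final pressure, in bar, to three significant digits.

T constant ⇒ Boyle's law P V = const: T₂ = T₁; P₂ = P₁·(V₁/V₂) = 23.33 bar.
Isochoric, so P/T is constant: V₃ = V₂; P₃ = P₂·(T₃/T₂) = 26.24 bar.
T constant ⇒ Boyle's law P V = const: T₄ = T₃; P₄ = P₃·(V₃/V₄) = 33.75 bar.

P₄ ≈ 33.8 bar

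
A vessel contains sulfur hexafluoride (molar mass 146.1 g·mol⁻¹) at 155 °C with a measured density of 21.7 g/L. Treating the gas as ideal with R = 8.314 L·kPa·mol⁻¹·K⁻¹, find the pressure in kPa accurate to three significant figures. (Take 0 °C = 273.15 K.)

ρ = PM/(RT) ⇒ P = ρRT/M = (21.7 × 8.314 × 428.1) / 146.1

P ≈ 529 kPa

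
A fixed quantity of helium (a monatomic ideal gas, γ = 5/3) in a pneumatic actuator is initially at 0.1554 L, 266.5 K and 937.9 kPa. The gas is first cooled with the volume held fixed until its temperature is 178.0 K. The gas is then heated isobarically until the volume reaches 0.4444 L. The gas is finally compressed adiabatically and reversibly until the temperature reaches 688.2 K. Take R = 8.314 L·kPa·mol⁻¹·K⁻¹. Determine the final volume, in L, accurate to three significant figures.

V₄ ≈ 0.283 L

V constant ⇒ P ∝ T: V₂ = V₁; P₂ = P₁·(T₂/T₁) = 626.4 kPa.
Isobaric, so V/T is constant: P₃ = P₂; T₃ = T₂·(V₃/V₂) = 509.0 K.
Adiabatic (γ = 5/3), T V^(γ−1) and P V^γ constant: P₄ = P₃·(T₄/T₃)^(γ/(γ−1)) = 1331 kPa; V₄ = V₃·(T₃/T₄)^(1/(γ−1)) = 0.2827 L.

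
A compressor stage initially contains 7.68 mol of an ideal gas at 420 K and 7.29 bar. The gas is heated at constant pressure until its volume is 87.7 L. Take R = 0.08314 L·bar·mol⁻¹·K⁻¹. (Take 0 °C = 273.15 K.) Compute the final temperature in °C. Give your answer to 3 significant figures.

From PV = nRT: V₁ = nRT₁/P₁ = 36.79 L.
Isobaric, so V/T is constant: P₂ = P₁; T₂ = T₁·(V₂/V₁) = 1001 K.

T₂ ≈ 728 °C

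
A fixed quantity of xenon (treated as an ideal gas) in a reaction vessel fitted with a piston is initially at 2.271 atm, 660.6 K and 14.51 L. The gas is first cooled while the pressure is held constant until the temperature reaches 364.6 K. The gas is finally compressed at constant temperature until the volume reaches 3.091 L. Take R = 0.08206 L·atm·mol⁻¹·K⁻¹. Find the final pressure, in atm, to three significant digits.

P₃ ≈ 5.88 atm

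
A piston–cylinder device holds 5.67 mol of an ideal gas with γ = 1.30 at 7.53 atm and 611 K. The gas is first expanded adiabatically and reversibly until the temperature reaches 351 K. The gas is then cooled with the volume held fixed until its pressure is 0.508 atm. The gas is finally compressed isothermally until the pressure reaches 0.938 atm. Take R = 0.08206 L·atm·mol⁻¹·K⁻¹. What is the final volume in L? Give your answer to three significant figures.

V₄ ≈ 130 L

From PV = nRT: V₁ = nRT₁/P₁ = 37.75 L.
Reversible adiabatic, γ = 1.30: P₂ = P₁·(T₂/T₁)^(γ/(γ−1)) = 0.6817 atm; V₂ = V₁·(T₁/T₂)^(1/(γ−1)) = 239.6 L.
V constant ⇒ P ∝ T: V₃ = V₂; T₃ = T₂·(P₃/P₂) = 261.6 K.
T constant ⇒ Boyle's law P V = const: T₄ = T₃; V₄ = V₃·(P₃/P₄) = 129.7 L.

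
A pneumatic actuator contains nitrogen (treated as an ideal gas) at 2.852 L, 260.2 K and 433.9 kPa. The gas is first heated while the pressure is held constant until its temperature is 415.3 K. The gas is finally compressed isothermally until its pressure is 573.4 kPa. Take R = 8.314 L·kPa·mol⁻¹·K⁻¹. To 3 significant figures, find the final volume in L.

V₃ ≈ 3.44 L

P constant ⇒ V ∝ T: P₂ = P₁; V₂ = V₁·(T₂/T₁) = 4.552 L.
Isothermal, so P V is constant: T₃ = T₂; V₃ = V₂·(P₂/P₃) = 3.445 L.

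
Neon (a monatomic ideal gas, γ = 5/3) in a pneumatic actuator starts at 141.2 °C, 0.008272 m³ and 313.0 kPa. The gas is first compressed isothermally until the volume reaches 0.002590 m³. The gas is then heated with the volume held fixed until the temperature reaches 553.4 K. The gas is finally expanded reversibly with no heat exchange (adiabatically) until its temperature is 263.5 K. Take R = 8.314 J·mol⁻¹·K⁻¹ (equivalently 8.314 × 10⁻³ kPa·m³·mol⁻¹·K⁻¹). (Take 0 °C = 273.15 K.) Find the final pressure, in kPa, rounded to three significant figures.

Convert: T₁ = 414.3 K.
Isothermal, so P V is constant: T₂ = T₁; P₂ = P₁·(V₁/V₂) = 999.7 kPa.
V constant ⇒ P ∝ T: V₃ = V₂; P₃ = P₂·(T₃/T₂) = 1335 kPa.
Reversible adiabatic, γ = 5/3: P₄ = P₃·(T₄/T₃)^(γ/(γ−1)) = 208.9 kPa; V₄ = V₃·(T₃/T₄)^(1/(γ−1)) = 0.007883 m³.

P₄ ≈ 209 kPa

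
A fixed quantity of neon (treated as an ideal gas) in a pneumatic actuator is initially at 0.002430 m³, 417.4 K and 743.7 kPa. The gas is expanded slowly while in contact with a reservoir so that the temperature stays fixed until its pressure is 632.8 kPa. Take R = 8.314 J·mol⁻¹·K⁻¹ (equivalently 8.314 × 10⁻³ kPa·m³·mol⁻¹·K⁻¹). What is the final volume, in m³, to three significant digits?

Isothermal, so P V is constant: T₂ = T₁; V₂ = V₁·(P₁/P₂) = 0.002856 m³.

V₂ ≈ 0.00286 m³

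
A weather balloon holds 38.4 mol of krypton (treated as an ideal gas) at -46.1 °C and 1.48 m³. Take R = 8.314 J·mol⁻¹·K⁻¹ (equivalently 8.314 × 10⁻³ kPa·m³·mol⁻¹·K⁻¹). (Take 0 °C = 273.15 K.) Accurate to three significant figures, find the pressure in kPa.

P ≈ 49.0 kPa

Convert: T = 227.05 K.
PV = nRT ⇒ P = nRT/V = (38.4 × 8.314 × 10⁻³ × 227.05) / 1.48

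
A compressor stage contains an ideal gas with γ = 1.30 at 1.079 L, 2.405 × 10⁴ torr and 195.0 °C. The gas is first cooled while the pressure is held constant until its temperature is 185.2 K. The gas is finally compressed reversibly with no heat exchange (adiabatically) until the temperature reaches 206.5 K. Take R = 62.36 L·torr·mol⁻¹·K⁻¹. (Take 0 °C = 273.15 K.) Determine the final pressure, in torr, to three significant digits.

P₃ ≈ 3.85e+04 torr

Convert: T₁ = 468.1 K.
Isobaric, so V/T is constant: P₂ = P₁; V₂ = V₁·(T₂/T₁) = 0.4269 L.
Reversible adiabatic, γ = 1.30: P₃ = P₂·(T₃/T₂)^(γ/(γ−1)) = 3.855e+04 torr; V₃ = V₂·(T₂/T₃)^(1/(γ−1)) = 0.2969 L.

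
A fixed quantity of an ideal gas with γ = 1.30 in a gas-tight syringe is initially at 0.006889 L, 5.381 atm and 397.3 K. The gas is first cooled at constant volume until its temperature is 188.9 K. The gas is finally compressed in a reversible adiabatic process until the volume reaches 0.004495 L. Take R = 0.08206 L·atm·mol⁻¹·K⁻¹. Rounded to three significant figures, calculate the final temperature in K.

T₃ ≈ 215 K

Isochoric, so P/T is constant: V₂ = V₁; P₂ = P₁·(T₂/T₁) = 2.558 atm.
Reversible adiabatic, γ = 1.30: T₃ = T₂·(V₂/V₃)^(γ−1) = 214.7 K; P₃ = P₂·(V₂/V₃)^γ = 4.457 atm.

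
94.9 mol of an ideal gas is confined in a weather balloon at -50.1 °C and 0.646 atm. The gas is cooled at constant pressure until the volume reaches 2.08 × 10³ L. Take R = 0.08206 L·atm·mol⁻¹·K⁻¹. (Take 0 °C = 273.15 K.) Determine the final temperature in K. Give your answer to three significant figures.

T₂ ≈ 173 K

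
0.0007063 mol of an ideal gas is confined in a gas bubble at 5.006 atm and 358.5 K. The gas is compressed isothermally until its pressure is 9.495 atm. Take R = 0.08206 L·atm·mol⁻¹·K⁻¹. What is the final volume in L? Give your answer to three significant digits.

V₂ ≈ 0.00219 L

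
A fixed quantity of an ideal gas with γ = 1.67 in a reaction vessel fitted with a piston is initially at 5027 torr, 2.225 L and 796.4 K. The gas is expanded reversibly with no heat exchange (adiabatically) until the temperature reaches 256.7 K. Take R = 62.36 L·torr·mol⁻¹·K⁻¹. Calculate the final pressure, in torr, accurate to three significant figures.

Adiabatic (γ = 1.67), T V^(γ−1) and P V^γ constant: P₂ = P₁·(T₂/T₁)^(γ/(γ−1)) = 299.0 torr; V₂ = V₁·(T₁/T₂)^(1/(γ−1)) = 12.06 L.

P₂ ≈ 299 torr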